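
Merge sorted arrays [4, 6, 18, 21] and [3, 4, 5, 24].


Compare heads, take smaller each step.
Merged: [3, 4, 4, 5, 6, 18, 21, 24]


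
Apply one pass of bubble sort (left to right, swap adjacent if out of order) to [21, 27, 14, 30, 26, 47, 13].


After one pass: [21, 14, 27, 26, 30, 13, 47]


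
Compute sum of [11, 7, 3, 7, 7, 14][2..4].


Prefix sums: [0, 11, 18, 21, 28, 35, 49]
Sum[2..4] = prefix[5] - prefix[2] = 35 - 18 = 17


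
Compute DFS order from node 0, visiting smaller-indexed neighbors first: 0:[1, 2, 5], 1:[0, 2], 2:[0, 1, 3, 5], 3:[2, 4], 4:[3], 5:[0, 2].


DFS stack-based: start with [0]
Visit order: [0, 1, 2, 3, 4, 5]


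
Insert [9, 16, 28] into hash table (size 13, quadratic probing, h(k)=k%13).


Insertions: 9->slot 9; 16->slot 3; 28->slot 2
Table: [None, None, 28, 16, None, None, None, None, None, 9, None, None, None]


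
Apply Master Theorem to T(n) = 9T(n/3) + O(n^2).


a=9, b=3, c=2. log_3(9)=2 = c=2. Case 2: O(n^c log n) = O(n^2 log n)
Complexity: O(n^2 log n)


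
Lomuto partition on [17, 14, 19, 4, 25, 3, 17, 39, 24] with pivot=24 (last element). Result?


Elements <= 24 go left of pivot.
Result: [17, 14, 19, 4, 3, 17, 24, 39, 25], pivot at index 6


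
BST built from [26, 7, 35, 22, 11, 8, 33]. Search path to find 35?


BST root = 26
Search for 35: compare at each node
Path: [26, 35]


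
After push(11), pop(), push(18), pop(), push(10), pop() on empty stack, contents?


push(11) -> [11]
pop() returns 11 -> []
push(18) -> [18]
pop() returns 18 -> []
push(10) -> [10]
pop() returns 10 -> []
Final stack (bottom to top): []


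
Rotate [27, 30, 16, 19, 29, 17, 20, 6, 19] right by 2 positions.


Right rotate by 2: [6, 19, 27, 30, 16, 19, 29, 17, 20]


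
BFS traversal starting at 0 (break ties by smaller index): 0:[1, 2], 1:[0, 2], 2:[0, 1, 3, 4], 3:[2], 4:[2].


BFS queue: start with [0]
Visit order: [0, 1, 2, 3, 4]


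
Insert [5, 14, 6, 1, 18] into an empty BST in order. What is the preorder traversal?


Root = 5; build tree by BST insertion.
Preorder traversal: [5, 1, 14, 6, 18]


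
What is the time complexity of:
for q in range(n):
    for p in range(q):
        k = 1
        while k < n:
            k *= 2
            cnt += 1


Per nesting level: O(n) * O(n) [triangular over q] * O(log n) = O(n^2 log n)
Complexity: O(n^2 log n)


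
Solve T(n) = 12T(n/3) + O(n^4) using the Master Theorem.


a=12, b=3, c=4. log_3(12)=2.262 < c=4. Case 3: O(n^c) = O(n^4)
Complexity: O(n^4)


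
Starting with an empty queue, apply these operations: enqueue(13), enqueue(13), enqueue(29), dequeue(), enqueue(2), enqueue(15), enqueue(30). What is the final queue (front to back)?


enqueue(13) -> [13]
enqueue(13) -> [13, 13]
enqueue(29) -> [13, 13, 29]
dequeue() returns 13 -> [13, 29]
enqueue(2) -> [13, 29, 2]
enqueue(15) -> [13, 29, 2, 15]
enqueue(30) -> [13, 29, 2, 15, 30]
Final queue (front to back): [13, 29, 2, 15, 30]


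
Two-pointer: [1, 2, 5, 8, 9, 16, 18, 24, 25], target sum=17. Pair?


Two pointers: lo=0, hi=8
Found pair: (1, 16) summing to 17


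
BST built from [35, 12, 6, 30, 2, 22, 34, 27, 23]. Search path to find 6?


BST root = 35
Search for 6: compare at each node
Path: [35, 12, 6]


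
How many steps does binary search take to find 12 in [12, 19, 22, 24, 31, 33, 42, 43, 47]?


Search for 12:
[0,8] mid=4 arr[4]=31
[0,3] mid=1 arr[1]=19
[0,0] mid=0 arr[0]=12
Total: 3 comparisons


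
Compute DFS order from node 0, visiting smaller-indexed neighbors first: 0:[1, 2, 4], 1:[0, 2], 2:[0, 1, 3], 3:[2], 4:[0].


DFS stack-based: start with [0]
Visit order: [0, 1, 2, 3, 4]


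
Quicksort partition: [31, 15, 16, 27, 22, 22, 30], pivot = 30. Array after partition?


Elements <= 30 go left of pivot.
Result: [15, 16, 27, 22, 22, 30, 31], pivot at index 5


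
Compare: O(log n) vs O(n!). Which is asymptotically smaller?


logarithmic grows slower than factorial
O(log n) is asymptotically smaller; O(n!) grows faster


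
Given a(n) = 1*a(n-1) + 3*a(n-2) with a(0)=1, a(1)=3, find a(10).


Build bottom-up:
...a(8)=942, a(9)=2175, a(10)=1*2175+3*942=5001


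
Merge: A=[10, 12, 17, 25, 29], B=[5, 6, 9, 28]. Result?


Compare heads, take smaller each step.
Merged: [5, 6, 9, 10, 12, 17, 25, 28, 29]


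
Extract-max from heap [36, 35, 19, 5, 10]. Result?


Max = 36
Replace root with last, heapify down
Resulting heap: [35, 10, 19, 5]


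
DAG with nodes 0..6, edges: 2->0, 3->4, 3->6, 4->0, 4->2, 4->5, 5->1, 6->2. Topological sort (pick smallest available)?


Kahn's algorithm, process smallest node first
Order: [3, 4, 5, 1, 6, 2, 0]


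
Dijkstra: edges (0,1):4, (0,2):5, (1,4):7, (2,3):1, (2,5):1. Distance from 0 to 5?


Dijkstra from 0:
Distances: {0: 0, 1: 4, 2: 5, 3: 6, 4: 11, 5: 6}
Shortest distance to 5 = 6, path = [0, 2, 5]


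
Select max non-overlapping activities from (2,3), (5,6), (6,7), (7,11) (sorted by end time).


Greedy: pick earliest-ending, then skip overlaps.
Selected (4 activities): [(2, 3), (5, 6), (6, 7), (7, 11)]


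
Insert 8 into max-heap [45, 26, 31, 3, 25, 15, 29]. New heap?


Append 8: [45, 26, 31, 3, 25, 15, 29, 8]
Bubble up: swap idx 7(8) with idx 3(3)
Result: [45, 26, 31, 8, 25, 15, 29, 3]


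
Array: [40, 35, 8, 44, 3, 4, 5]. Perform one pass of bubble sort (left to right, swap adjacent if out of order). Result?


After one pass: [35, 8, 40, 3, 4, 5, 44]


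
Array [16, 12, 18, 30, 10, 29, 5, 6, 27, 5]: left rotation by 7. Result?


Left rotate by 7: [6, 27, 5, 16, 12, 18, 30, 10, 29, 5]


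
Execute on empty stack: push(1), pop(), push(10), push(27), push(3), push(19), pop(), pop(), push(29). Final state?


push(1) -> [1]
pop() returns 1 -> []
push(10) -> [10]
push(27) -> [10, 27]
push(3) -> [10, 27, 3]
push(19) -> [10, 27, 3, 19]
pop() returns 19 -> [10, 27, 3]
pop() returns 3 -> [10, 27]
push(29) -> [10, 27, 29]
Final stack (bottom to top): [10, 27, 29]


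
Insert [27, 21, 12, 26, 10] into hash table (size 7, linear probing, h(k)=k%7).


Insertions: 27->slot 6; 21->slot 0; 12->slot 5; 26->slot 1; 10->slot 3
Table: [21, 26, None, 10, None, 12, 27]


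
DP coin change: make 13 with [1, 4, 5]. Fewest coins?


dp[0]=0; dp[i]=1+min(dp[i-c] for c in coins)
...dp[8]=2, dp[9]=2, dp[10]=2, dp[11]=3, dp[12]=3, dp[13]=3
Minimum coins for 13 = 3


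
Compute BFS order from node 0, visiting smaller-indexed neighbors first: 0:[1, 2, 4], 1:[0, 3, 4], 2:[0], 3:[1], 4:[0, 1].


BFS queue: start with [0]
Visit order: [0, 1, 2, 4, 3]


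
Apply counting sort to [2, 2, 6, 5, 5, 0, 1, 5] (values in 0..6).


Count array: [1, 1, 2, 0, 0, 3, 1]
Reconstruct: [0, 1, 2, 2, 5, 5, 5, 6]


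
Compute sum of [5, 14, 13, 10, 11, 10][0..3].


Prefix sums: [0, 5, 19, 32, 42, 53, 63]
Sum[0..3] = prefix[4] - prefix[0] = 42 - 0 = 42


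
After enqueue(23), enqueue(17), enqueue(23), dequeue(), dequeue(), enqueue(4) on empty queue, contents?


enqueue(23) -> [23]
enqueue(17) -> [23, 17]
enqueue(23) -> [23, 17, 23]
dequeue() returns 23 -> [17, 23]
dequeue() returns 17 -> [23]
enqueue(4) -> [23, 4]
Final queue (front to back): [23, 4]


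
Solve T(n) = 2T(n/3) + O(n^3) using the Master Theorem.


a=2, b=3, c=3. log_3(2)=0.631 < c=3. Case 3: O(n^c) = O(n^3)
Complexity: O(n^3)


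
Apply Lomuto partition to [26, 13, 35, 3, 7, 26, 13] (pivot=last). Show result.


Elements <= 13 go left of pivot.
Result: [13, 3, 7, 13, 35, 26, 26], pivot at index 3


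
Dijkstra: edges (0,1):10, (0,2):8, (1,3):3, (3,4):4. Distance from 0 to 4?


Dijkstra from 0:
Distances: {0: 0, 1: 10, 2: 8, 3: 13, 4: 17}
Shortest distance to 4 = 17, path = [0, 1, 3, 4]


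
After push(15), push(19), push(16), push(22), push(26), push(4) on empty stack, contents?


push(15) -> [15]
push(19) -> [15, 19]
push(16) -> [15, 19, 16]
push(22) -> [15, 19, 16, 22]
push(26) -> [15, 19, 16, 22, 26]
push(4) -> [15, 19, 16, 22, 26, 4]
Final stack (bottom to top): [15, 19, 16, 22, 26, 4]


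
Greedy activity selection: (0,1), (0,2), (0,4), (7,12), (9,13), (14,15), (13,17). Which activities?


Greedy: pick earliest-ending, then skip overlaps.
Selected (3 activities): [(0, 1), (7, 12), (14, 15)]


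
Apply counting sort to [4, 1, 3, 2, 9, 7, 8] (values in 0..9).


Count array: [0, 1, 1, 1, 1, 0, 0, 1, 1, 1]
Reconstruct: [1, 2, 3, 4, 7, 8, 9]


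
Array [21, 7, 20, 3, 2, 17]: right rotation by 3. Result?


Right rotate by 3: [3, 2, 17, 21, 7, 20]


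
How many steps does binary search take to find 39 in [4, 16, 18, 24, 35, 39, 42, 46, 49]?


Search for 39:
[0,8] mid=4 arr[4]=35
[5,8] mid=6 arr[6]=42
[5,5] mid=5 arr[5]=39
Total: 3 comparisons


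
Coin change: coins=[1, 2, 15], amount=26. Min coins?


dp[0]=0; dp[i]=1+min(dp[i-c] for c in coins)
...dp[21]=4, dp[22]=5, dp[23]=5, dp[24]=6, dp[25]=6, dp[26]=7
Minimum coins for 26 = 7


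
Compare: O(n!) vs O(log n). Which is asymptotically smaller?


logarithmic grows slower than factorial
O(log n) is asymptotically smaller; O(n!) grows faster


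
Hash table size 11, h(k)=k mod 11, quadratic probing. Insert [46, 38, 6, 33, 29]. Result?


Insertions: 46->slot 2; 38->slot 5; 6->slot 6; 33->slot 0; 29->slot 7
Table: [33, None, 46, None, None, 38, 6, 29, None, None, None]


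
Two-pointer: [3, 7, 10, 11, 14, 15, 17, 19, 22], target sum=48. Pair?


Two pointers: lo=0, hi=8
No pair sums to 48


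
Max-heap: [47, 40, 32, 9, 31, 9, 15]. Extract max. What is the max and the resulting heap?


Max = 47
Replace root with last, heapify down
Resulting heap: [40, 31, 32, 9, 15, 9]


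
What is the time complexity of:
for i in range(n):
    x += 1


Per nesting level: O(n) = O(n)
Complexity: O(n)


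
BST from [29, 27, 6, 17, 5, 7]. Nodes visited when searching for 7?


BST root = 29
Search for 7: compare at each node
Path: [29, 27, 6, 17, 7]


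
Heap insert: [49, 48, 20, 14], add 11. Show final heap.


Append 11: [49, 48, 20, 14, 11]
Bubble up: no swaps needed
Result: [49, 48, 20, 14, 11]


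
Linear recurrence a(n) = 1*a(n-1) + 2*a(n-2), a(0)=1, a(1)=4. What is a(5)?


Build bottom-up:
...a(3)=14, a(4)=26, a(5)=1*26+2*14=54


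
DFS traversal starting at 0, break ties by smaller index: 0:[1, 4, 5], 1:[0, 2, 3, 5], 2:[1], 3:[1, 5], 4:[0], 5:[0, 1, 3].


DFS stack-based: start with [0]
Visit order: [0, 1, 2, 3, 5, 4]


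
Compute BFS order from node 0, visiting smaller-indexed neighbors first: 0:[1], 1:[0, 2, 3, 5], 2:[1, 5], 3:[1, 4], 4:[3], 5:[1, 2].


BFS queue: start with [0]
Visit order: [0, 1, 2, 3, 5, 4]


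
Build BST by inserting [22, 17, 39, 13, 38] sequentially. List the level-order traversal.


Root = 22; build tree by BST insertion.
Level-Order traversal: [22, 17, 39, 13, 38]


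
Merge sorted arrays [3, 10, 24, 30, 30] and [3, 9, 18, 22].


Compare heads, take smaller each step.
Merged: [3, 3, 9, 10, 18, 22, 24, 30, 30]


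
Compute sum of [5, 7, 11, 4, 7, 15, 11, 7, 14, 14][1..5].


Prefix sums: [0, 5, 12, 23, 27, 34, 49, 60, 67, 81, 95]
Sum[1..5] = prefix[6] - prefix[1] = 49 - 5 = 44


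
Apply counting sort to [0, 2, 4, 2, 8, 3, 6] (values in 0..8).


Count array: [1, 0, 2, 1, 1, 0, 1, 0, 1]
Reconstruct: [0, 2, 2, 3, 4, 6, 8]


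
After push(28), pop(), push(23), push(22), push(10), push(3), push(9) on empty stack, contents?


push(28) -> [28]
pop() returns 28 -> []
push(23) -> [23]
push(22) -> [23, 22]
push(10) -> [23, 22, 10]
push(3) -> [23, 22, 10, 3]
push(9) -> [23, 22, 10, 3, 9]
Final stack (bottom to top): [23, 22, 10, 3, 9]


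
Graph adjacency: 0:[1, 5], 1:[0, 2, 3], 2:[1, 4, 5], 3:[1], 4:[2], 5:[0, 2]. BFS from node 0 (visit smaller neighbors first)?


BFS queue: start with [0]
Visit order: [0, 1, 5, 2, 3, 4]


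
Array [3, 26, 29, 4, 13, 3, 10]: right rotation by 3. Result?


Right rotate by 3: [13, 3, 10, 3, 26, 29, 4]


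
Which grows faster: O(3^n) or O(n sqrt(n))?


n^1.5 grows slower than exponential (base 3)
O(n sqrt(n)) is asymptotically smaller; O(3^n) grows faster


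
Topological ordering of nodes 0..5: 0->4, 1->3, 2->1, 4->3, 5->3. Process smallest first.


Kahn's algorithm, process smallest node first
Order: [0, 2, 1, 4, 5, 3]


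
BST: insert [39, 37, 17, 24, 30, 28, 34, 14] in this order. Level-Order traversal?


Root = 39; build tree by BST insertion.
Level-Order traversal: [39, 37, 17, 14, 24, 30, 28, 34]


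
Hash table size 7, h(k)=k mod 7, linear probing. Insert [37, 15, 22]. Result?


Insertions: 37->slot 2; 15->slot 1; 22->slot 3
Table: [None, 15, 37, 22, None, None, None]


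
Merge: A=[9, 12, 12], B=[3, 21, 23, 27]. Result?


Compare heads, take smaller each step.
Merged: [3, 9, 12, 12, 21, 23, 27]


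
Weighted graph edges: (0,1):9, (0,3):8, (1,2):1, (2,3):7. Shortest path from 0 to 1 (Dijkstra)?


Dijkstra from 0:
Distances: {0: 0, 1: 9, 2: 10, 3: 8}
Shortest distance to 1 = 9, path = [0, 1]


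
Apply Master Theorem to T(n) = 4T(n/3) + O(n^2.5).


a=4, b=3, c=2.5. log_3(4)=1.262 < c=2.5. Case 3: O(n^c) = O(n^2.500)
Complexity: O(n^2.500)


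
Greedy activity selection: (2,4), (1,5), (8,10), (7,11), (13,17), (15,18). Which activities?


Greedy: pick earliest-ending, then skip overlaps.
Selected (3 activities): [(2, 4), (8, 10), (13, 17)]


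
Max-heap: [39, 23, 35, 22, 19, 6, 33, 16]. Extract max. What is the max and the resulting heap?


Max = 39
Replace root with last, heapify down
Resulting heap: [35, 23, 33, 22, 19, 6, 16]


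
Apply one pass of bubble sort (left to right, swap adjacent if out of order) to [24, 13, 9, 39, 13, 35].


After one pass: [13, 9, 24, 13, 35, 39]


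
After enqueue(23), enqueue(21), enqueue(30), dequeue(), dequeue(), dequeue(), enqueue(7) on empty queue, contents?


enqueue(23) -> [23]
enqueue(21) -> [23, 21]
enqueue(30) -> [23, 21, 30]
dequeue() returns 23 -> [21, 30]
dequeue() returns 21 -> [30]
dequeue() returns 30 -> []
enqueue(7) -> [7]
Final queue (front to back): [7]


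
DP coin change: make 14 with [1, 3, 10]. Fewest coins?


dp[0]=0; dp[i]=1+min(dp[i-c] for c in coins)
...dp[9]=3, dp[10]=1, dp[11]=2, dp[12]=3, dp[13]=2, dp[14]=3
Minimum coins for 14 = 3


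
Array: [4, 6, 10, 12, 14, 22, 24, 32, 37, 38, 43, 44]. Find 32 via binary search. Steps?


Search for 32:
[0,11] mid=5 arr[5]=22
[6,11] mid=8 arr[8]=37
[6,7] mid=6 arr[6]=24
[7,7] mid=7 arr[7]=32
Total: 4 comparisons


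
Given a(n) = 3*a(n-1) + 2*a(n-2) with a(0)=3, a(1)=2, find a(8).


Build bottom-up:
...a(6)=1824, a(7)=6496, a(8)=3*6496+2*1824=23136


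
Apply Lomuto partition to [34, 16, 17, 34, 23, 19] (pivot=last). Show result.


Elements <= 19 go left of pivot.
Result: [16, 17, 19, 34, 23, 34], pivot at index 2


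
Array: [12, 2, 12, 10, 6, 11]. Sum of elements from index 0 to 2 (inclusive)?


Prefix sums: [0, 12, 14, 26, 36, 42, 53]
Sum[0..2] = prefix[3] - prefix[0] = 26 - 0 = 26


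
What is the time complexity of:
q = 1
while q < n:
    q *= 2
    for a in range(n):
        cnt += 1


Per nesting level: O(log n) * O(n) = O(n log n)
Complexity: O(n log n)


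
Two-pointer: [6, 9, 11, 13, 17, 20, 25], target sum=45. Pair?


Two pointers: lo=0, hi=6
Found pair: (20, 25) summing to 45


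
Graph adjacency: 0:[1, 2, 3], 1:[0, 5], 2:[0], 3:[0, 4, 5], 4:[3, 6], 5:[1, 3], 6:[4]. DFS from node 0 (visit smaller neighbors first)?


DFS stack-based: start with [0]
Visit order: [0, 1, 5, 3, 4, 6, 2]


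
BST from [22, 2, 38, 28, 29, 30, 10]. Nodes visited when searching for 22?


BST root = 22
Search for 22: compare at each node
Path: [22]


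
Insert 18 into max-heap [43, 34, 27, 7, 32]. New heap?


Append 18: [43, 34, 27, 7, 32, 18]
Bubble up: no swaps needed
Result: [43, 34, 27, 7, 32, 18]


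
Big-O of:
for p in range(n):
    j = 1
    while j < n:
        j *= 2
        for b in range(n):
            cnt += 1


Per nesting level: O(n) * O(log n) * O(n) = O(n^2 log n)
Complexity: O(n^2 log n)


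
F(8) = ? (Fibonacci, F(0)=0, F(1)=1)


F(n)=F(n-1)+F(n-2)
...F(6)=8, F(7)=13, F(8)=21


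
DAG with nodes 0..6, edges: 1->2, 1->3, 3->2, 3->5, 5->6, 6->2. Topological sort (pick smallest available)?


Kahn's algorithm, process smallest node first
Order: [0, 1, 3, 4, 5, 6, 2]


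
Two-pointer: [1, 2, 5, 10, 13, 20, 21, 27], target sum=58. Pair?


Two pointers: lo=0, hi=7
No pair sums to 58


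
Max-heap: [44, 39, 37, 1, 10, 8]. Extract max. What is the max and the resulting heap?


Max = 44
Replace root with last, heapify down
Resulting heap: [39, 10, 37, 1, 8]


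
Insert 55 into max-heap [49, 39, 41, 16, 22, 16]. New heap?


Append 55: [49, 39, 41, 16, 22, 16, 55]
Bubble up: swap idx 6(55) with idx 2(41); swap idx 2(55) with idx 0(49)
Result: [55, 39, 49, 16, 22, 16, 41]


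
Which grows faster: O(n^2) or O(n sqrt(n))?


n^1.5 grows slower than quadratic
O(n sqrt(n)) is asymptotically smaller; O(n^2) grows faster


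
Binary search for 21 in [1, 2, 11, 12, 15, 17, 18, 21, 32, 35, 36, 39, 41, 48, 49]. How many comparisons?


Search for 21:
[0,14] mid=7 arr[7]=21
Total: 1 comparisons


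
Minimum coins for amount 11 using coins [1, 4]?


dp[0]=0; dp[i]=1+min(dp[i-c] for c in coins)
...dp[6]=3, dp[7]=4, dp[8]=2, dp[9]=3, dp[10]=4, dp[11]=5
Minimum coins for 11 = 5


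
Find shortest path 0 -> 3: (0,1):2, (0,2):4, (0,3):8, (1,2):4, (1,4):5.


Dijkstra from 0:
Distances: {0: 0, 1: 2, 2: 4, 3: 8, 4: 7}
Shortest distance to 3 = 8, path = [0, 3]


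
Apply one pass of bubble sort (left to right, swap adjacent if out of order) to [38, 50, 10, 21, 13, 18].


After one pass: [38, 10, 21, 13, 18, 50]


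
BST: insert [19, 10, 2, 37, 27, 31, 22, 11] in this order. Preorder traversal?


Root = 19; build tree by BST insertion.
Preorder traversal: [19, 10, 2, 11, 37, 27, 22, 31]


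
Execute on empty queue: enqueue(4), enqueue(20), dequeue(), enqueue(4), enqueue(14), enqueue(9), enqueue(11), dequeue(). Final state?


enqueue(4) -> [4]
enqueue(20) -> [4, 20]
dequeue() returns 4 -> [20]
enqueue(4) -> [20, 4]
enqueue(14) -> [20, 4, 14]
enqueue(9) -> [20, 4, 14, 9]
enqueue(11) -> [20, 4, 14, 9, 11]
dequeue() returns 20 -> [4, 14, 9, 11]
Final queue (front to back): [4, 14, 9, 11]


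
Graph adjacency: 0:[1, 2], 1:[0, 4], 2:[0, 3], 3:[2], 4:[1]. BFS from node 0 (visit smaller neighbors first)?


BFS queue: start with [0]
Visit order: [0, 1, 2, 4, 3]


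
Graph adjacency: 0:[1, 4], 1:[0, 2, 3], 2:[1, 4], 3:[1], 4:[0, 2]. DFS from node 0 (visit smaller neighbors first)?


DFS stack-based: start with [0]
Visit order: [0, 1, 2, 4, 3]


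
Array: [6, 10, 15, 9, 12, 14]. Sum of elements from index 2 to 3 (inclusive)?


Prefix sums: [0, 6, 16, 31, 40, 52, 66]
Sum[2..3] = prefix[4] - prefix[2] = 40 - 16 = 24


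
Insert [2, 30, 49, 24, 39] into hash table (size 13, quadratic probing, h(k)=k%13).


Insertions: 2->slot 2; 30->slot 4; 49->slot 10; 24->slot 11; 39->slot 0
Table: [39, None, 2, None, 30, None, None, None, None, None, 49, 24, None]


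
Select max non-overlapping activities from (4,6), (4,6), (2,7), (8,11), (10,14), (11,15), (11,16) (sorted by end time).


Greedy: pick earliest-ending, then skip overlaps.
Selected (3 activities): [(4, 6), (8, 11), (11, 15)]


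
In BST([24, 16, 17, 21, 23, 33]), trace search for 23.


BST root = 24
Search for 23: compare at each node
Path: [24, 16, 17, 21, 23]


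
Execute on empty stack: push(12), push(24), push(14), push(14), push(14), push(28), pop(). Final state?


push(12) -> [12]
push(24) -> [12, 24]
push(14) -> [12, 24, 14]
push(14) -> [12, 24, 14, 14]
push(14) -> [12, 24, 14, 14, 14]
push(28) -> [12, 24, 14, 14, 14, 28]
pop() returns 28 -> [12, 24, 14, 14, 14]
Final stack (bottom to top): [12, 24, 14, 14, 14]


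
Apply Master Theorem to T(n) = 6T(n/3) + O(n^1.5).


a=6, b=3, c=1.5. log_3(6)=1.631 > c=1.5. Case 1: O(n^log_b(a)) = O(n^1.631)
Complexity: O(n^1.631)


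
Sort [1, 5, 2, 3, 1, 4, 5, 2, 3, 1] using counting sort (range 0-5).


Count array: [0, 3, 2, 2, 1, 2]
Reconstruct: [1, 1, 1, 2, 2, 3, 3, 4, 5, 5]


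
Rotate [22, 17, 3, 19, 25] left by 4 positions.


Left rotate by 4: [25, 22, 17, 3, 19]


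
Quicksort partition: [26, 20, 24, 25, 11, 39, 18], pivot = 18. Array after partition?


Elements <= 18 go left of pivot.
Result: [11, 18, 24, 25, 26, 39, 20], pivot at index 1


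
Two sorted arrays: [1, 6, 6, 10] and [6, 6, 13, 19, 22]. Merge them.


Compare heads, take smaller each step.
Merged: [1, 6, 6, 6, 6, 10, 13, 19, 22]


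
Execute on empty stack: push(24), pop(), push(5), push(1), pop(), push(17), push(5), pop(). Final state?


push(24) -> [24]
pop() returns 24 -> []
push(5) -> [5]
push(1) -> [5, 1]
pop() returns 1 -> [5]
push(17) -> [5, 17]
push(5) -> [5, 17, 5]
pop() returns 5 -> [5, 17]
Final stack (bottom to top): [5, 17]


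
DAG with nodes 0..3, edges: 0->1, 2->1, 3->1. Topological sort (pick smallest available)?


Kahn's algorithm, process smallest node first
Order: [0, 2, 3, 1]


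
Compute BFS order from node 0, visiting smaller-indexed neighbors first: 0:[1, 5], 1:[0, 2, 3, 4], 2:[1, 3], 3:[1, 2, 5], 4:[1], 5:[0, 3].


BFS queue: start with [0]
Visit order: [0, 1, 5, 2, 3, 4]


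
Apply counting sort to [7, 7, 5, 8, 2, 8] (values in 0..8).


Count array: [0, 0, 1, 0, 0, 1, 0, 2, 2]
Reconstruct: [2, 5, 7, 7, 8, 8]


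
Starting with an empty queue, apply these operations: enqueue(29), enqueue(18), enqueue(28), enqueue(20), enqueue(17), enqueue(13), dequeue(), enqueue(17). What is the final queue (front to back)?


enqueue(29) -> [29]
enqueue(18) -> [29, 18]
enqueue(28) -> [29, 18, 28]
enqueue(20) -> [29, 18, 28, 20]
enqueue(17) -> [29, 18, 28, 20, 17]
enqueue(13) -> [29, 18, 28, 20, 17, 13]
dequeue() returns 29 -> [18, 28, 20, 17, 13]
enqueue(17) -> [18, 28, 20, 17, 13, 17]
Final queue (front to back): [18, 28, 20, 17, 13, 17]


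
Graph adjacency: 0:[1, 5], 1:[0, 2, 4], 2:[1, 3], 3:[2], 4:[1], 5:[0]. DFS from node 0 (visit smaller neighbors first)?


DFS stack-based: start with [0]
Visit order: [0, 1, 2, 3, 4, 5]


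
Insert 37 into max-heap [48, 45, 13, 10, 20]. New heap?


Append 37: [48, 45, 13, 10, 20, 37]
Bubble up: swap idx 5(37) with idx 2(13)
Result: [48, 45, 37, 10, 20, 13]


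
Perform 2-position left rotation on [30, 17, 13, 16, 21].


Left rotate by 2: [13, 16, 21, 30, 17]


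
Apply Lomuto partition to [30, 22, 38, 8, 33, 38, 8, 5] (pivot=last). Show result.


Elements <= 5 go left of pivot.
Result: [5, 22, 38, 8, 33, 38, 8, 30], pivot at index 0


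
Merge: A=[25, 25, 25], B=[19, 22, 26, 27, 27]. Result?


Compare heads, take smaller each step.
Merged: [19, 22, 25, 25, 25, 26, 27, 27]


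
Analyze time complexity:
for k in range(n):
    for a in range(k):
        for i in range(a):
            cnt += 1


Per nesting level: O(n) * O(n) [triangular over k] * O(n) [triangular over a] = O(n^3)
Complexity: O(n^3)


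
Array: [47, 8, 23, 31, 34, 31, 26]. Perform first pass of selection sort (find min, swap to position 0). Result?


After one pass: [8, 47, 23, 31, 34, 31, 26]


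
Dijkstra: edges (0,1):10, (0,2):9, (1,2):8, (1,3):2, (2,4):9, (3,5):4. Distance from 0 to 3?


Dijkstra from 0:
Distances: {0: 0, 1: 10, 2: 9, 3: 12, 4: 18, 5: 16}
Shortest distance to 3 = 12, path = [0, 1, 3]


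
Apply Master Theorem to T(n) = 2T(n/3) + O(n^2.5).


a=2, b=3, c=2.5. log_3(2)=0.631 < c=2.5. Case 3: O(n^c) = O(n^2.500)
Complexity: O(n^2.500)


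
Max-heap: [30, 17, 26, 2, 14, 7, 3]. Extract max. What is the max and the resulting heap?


Max = 30
Replace root with last, heapify down
Resulting heap: [26, 17, 7, 2, 14, 3]


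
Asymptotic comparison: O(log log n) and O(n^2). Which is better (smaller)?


double-logarithmic grows slower than quadratic
O(log log n) is asymptotically smaller; O(n^2) grows faster


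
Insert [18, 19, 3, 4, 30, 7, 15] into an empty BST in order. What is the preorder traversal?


Root = 18; build tree by BST insertion.
Preorder traversal: [18, 3, 4, 7, 15, 19, 30]


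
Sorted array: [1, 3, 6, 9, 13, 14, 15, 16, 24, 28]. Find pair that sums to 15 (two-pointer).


Two pointers: lo=0, hi=9
Found pair: (1, 14) summing to 15


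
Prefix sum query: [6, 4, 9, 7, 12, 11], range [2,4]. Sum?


Prefix sums: [0, 6, 10, 19, 26, 38, 49]
Sum[2..4] = prefix[5] - prefix[2] = 38 - 10 = 28


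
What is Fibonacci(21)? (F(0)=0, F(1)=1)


F(n)=F(n-1)+F(n-2)
...F(19)=4181, F(20)=6765, F(21)=10946


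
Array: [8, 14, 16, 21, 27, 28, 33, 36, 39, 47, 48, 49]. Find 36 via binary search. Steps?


Search for 36:
[0,11] mid=5 arr[5]=28
[6,11] mid=8 arr[8]=39
[6,7] mid=6 arr[6]=33
[7,7] mid=7 arr[7]=36
Total: 4 comparisons


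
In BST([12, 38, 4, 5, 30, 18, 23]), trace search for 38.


BST root = 12
Search for 38: compare at each node
Path: [12, 38]


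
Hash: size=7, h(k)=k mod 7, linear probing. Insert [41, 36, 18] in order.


Insertions: 41->slot 6; 36->slot 1; 18->slot 4
Table: [None, 36, None, None, 18, None, 41]


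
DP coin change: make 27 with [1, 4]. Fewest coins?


dp[0]=0; dp[i]=1+min(dp[i-c] for c in coins)
...dp[22]=7, dp[23]=8, dp[24]=6, dp[25]=7, dp[26]=8, dp[27]=9
Minimum coins for 27 = 9


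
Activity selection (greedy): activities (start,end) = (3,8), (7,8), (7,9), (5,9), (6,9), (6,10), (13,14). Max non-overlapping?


Greedy: pick earliest-ending, then skip overlaps.
Selected (2 activities): [(3, 8), (13, 14)]


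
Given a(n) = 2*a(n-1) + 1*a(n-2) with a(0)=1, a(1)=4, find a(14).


Build bottom-up:
...a(12)=61181, a(13)=147704, a(14)=2*147704+1*61181=356589


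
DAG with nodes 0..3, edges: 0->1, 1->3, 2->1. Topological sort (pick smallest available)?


Kahn's algorithm, process smallest node first
Order: [0, 2, 1, 3]


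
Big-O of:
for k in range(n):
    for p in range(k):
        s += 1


Per nesting level: O(n) * O(n) [triangular over k] = O(n^2)
Complexity: O(n^2)


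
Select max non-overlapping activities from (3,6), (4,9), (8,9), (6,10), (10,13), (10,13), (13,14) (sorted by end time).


Greedy: pick earliest-ending, then skip overlaps.
Selected (4 activities): [(3, 6), (8, 9), (10, 13), (13, 14)]


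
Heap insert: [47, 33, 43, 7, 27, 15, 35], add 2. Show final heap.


Append 2: [47, 33, 43, 7, 27, 15, 35, 2]
Bubble up: no swaps needed
Result: [47, 33, 43, 7, 27, 15, 35, 2]


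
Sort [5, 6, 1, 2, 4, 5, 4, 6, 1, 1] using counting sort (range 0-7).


Count array: [0, 3, 1, 0, 2, 2, 2, 0]
Reconstruct: [1, 1, 1, 2, 4, 4, 5, 5, 6, 6]


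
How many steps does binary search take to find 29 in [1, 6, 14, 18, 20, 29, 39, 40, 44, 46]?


Search for 29:
[0,9] mid=4 arr[4]=20
[5,9] mid=7 arr[7]=40
[5,6] mid=5 arr[5]=29
Total: 3 comparisons


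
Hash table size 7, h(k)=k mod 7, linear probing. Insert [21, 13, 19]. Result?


Insertions: 21->slot 0; 13->slot 6; 19->slot 5
Table: [21, None, None, None, None, 19, 13]


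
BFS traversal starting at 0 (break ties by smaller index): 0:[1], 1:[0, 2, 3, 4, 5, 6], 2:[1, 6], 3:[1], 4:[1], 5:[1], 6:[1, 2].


BFS queue: start with [0]
Visit order: [0, 1, 2, 3, 4, 5, 6]


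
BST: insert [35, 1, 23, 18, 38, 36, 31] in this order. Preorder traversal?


Root = 35; build tree by BST insertion.
Preorder traversal: [35, 1, 23, 18, 31, 38, 36]


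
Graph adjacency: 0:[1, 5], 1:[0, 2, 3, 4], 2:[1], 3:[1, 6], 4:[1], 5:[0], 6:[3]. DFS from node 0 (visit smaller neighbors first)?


DFS stack-based: start with [0]
Visit order: [0, 1, 2, 3, 6, 4, 5]


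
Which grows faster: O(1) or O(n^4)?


constant grows slower than quartic
O(1) is asymptotically smaller; O(n^4) grows faster


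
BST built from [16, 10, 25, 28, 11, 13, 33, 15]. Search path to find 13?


BST root = 16
Search for 13: compare at each node
Path: [16, 10, 11, 13]


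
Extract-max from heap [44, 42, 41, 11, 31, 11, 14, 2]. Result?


Max = 44
Replace root with last, heapify down
Resulting heap: [42, 31, 41, 11, 2, 11, 14]


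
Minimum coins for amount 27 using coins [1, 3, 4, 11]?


dp[0]=0; dp[i]=1+min(dp[i-c] for c in coins)
...dp[22]=2, dp[23]=3, dp[24]=4, dp[25]=3, dp[26]=3, dp[27]=4
Minimum coins for 27 = 4


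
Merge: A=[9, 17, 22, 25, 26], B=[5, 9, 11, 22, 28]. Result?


Compare heads, take smaller each step.
Merged: [5, 9, 9, 11, 17, 22, 22, 25, 26, 28]


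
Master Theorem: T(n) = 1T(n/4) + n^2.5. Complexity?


a=1, b=4, c=2.5. log_4(1)=0 < c=2.5. Case 3: O(n^c) = O(n^2.500)
Complexity: O(n^2.500)


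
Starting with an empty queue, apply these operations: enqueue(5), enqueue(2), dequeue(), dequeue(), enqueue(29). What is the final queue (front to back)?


enqueue(5) -> [5]
enqueue(2) -> [5, 2]
dequeue() returns 5 -> [2]
dequeue() returns 2 -> []
enqueue(29) -> [29]
Final queue (front to back): [29]


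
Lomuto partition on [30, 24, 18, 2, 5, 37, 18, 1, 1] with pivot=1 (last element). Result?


Elements <= 1 go left of pivot.
Result: [1, 1, 18, 2, 5, 37, 18, 30, 24], pivot at index 1


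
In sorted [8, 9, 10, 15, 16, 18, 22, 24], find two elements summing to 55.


Two pointers: lo=0, hi=7
No pair sums to 55


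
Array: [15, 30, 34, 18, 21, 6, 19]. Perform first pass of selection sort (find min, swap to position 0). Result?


After one pass: [6, 30, 34, 18, 21, 15, 19]


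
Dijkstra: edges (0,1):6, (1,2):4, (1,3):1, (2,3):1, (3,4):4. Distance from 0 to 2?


Dijkstra from 0:
Distances: {0: 0, 1: 6, 2: 8, 3: 7, 4: 11}
Shortest distance to 2 = 8, path = [0, 1, 3, 2]


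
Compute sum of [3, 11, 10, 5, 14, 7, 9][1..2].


Prefix sums: [0, 3, 14, 24, 29, 43, 50, 59]
Sum[1..2] = prefix[3] - prefix[1] = 24 - 3 = 21


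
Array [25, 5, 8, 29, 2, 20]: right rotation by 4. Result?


Right rotate by 4: [8, 29, 2, 20, 25, 5]


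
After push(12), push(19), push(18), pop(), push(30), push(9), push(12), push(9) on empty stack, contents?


push(12) -> [12]
push(19) -> [12, 19]
push(18) -> [12, 19, 18]
pop() returns 18 -> [12, 19]
push(30) -> [12, 19, 30]
push(9) -> [12, 19, 30, 9]
push(12) -> [12, 19, 30, 9, 12]
push(9) -> [12, 19, 30, 9, 12, 9]
Final stack (bottom to top): [12, 19, 30, 9, 12, 9]


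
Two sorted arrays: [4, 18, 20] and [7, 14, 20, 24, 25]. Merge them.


Compare heads, take smaller each step.
Merged: [4, 7, 14, 18, 20, 20, 24, 25]


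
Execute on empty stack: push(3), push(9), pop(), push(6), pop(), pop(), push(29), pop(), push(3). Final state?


push(3) -> [3]
push(9) -> [3, 9]
pop() returns 9 -> [3]
push(6) -> [3, 6]
pop() returns 6 -> [3]
pop() returns 3 -> []
push(29) -> [29]
pop() returns 29 -> []
push(3) -> [3]
Final stack (bottom to top): [3]


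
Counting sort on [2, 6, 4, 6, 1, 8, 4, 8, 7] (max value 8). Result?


Count array: [0, 1, 1, 0, 2, 0, 2, 1, 2]
Reconstruct: [1, 2, 4, 4, 6, 6, 7, 8, 8]


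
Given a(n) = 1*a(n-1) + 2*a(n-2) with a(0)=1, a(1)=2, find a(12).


Build bottom-up:
...a(10)=1024, a(11)=2048, a(12)=1*2048+2*1024=4096


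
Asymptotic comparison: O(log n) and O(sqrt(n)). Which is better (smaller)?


logarithmic grows slower than sublinear
O(log n) is asymptotically smaller; O(sqrt(n)) grows faster


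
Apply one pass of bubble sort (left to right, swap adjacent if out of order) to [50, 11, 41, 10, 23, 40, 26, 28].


After one pass: [11, 41, 10, 23, 40, 26, 28, 50]


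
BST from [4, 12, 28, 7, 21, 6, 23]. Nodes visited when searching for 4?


BST root = 4
Search for 4: compare at each node
Path: [4]


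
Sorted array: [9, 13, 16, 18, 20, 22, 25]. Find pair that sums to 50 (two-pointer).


Two pointers: lo=0, hi=6
No pair sums to 50


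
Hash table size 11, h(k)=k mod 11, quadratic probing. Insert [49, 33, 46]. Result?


Insertions: 49->slot 5; 33->slot 0; 46->slot 2
Table: [33, None, 46, None, None, 49, None, None, None, None, None]


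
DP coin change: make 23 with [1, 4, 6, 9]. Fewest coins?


dp[0]=0; dp[i]=1+min(dp[i-c] for c in coins)
...dp[18]=2, dp[19]=3, dp[20]=4, dp[21]=3, dp[22]=3, dp[23]=4
Minimum coins for 23 = 4


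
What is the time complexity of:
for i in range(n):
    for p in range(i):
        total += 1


Per nesting level: O(n) * O(n) [triangular over i] = O(n^2)
Complexity: O(n^2)


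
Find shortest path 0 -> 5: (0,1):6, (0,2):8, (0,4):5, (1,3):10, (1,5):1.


Dijkstra from 0:
Distances: {0: 0, 1: 6, 2: 8, 3: 16, 4: 5, 5: 7}
Shortest distance to 5 = 7, path = [0, 1, 5]


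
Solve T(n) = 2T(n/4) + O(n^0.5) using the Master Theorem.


a=2, b=4, c=0.5. log_4(2)=0.5 = c=0.5. Case 2: O(n^c log n) = O(sqrt(n) log n)
Complexity: O(sqrt(n) log n)


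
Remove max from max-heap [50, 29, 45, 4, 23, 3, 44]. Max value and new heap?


Max = 50
Replace root with last, heapify down
Resulting heap: [45, 29, 44, 4, 23, 3]


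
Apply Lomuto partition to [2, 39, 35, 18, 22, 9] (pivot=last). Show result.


Elements <= 9 go left of pivot.
Result: [2, 9, 35, 18, 22, 39], pivot at index 1


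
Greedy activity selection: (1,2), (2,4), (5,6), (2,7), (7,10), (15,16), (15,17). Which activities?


Greedy: pick earliest-ending, then skip overlaps.
Selected (5 activities): [(1, 2), (2, 4), (5, 6), (7, 10), (15, 16)]


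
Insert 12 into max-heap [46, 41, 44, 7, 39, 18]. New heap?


Append 12: [46, 41, 44, 7, 39, 18, 12]
Bubble up: no swaps needed
Result: [46, 41, 44, 7, 39, 18, 12]


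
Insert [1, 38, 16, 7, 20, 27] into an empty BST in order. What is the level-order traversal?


Root = 1; build tree by BST insertion.
Level-Order traversal: [1, 38, 16, 7, 20, 27]


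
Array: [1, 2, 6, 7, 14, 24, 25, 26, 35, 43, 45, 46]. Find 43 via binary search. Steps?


Search for 43:
[0,11] mid=5 arr[5]=24
[6,11] mid=8 arr[8]=35
[9,11] mid=10 arr[10]=45
[9,9] mid=9 arr[9]=43
Total: 4 comparisons


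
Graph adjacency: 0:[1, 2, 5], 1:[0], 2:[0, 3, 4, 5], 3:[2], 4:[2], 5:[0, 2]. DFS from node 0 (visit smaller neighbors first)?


DFS stack-based: start with [0]
Visit order: [0, 1, 2, 3, 4, 5]


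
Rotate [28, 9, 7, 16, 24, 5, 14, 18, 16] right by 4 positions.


Right rotate by 4: [5, 14, 18, 16, 28, 9, 7, 16, 24]


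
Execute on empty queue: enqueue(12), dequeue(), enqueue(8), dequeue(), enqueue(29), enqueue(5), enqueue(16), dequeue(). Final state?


enqueue(12) -> [12]
dequeue() returns 12 -> []
enqueue(8) -> [8]
dequeue() returns 8 -> []
enqueue(29) -> [29]
enqueue(5) -> [29, 5]
enqueue(16) -> [29, 5, 16]
dequeue() returns 29 -> [5, 16]
Final queue (front to back): [5, 16]


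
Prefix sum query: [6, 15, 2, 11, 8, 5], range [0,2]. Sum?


Prefix sums: [0, 6, 21, 23, 34, 42, 47]
Sum[0..2] = prefix[3] - prefix[0] = 23 - 0 = 23


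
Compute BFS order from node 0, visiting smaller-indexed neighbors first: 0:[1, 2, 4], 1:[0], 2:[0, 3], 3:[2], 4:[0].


BFS queue: start with [0]
Visit order: [0, 1, 2, 4, 3]


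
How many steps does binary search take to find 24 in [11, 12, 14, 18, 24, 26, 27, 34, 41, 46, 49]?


Search for 24:
[0,10] mid=5 arr[5]=26
[0,4] mid=2 arr[2]=14
[3,4] mid=3 arr[3]=18
[4,4] mid=4 arr[4]=24
Total: 4 comparisons


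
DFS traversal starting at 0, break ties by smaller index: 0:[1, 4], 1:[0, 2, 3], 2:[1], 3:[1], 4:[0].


DFS stack-based: start with [0]
Visit order: [0, 1, 2, 3, 4]


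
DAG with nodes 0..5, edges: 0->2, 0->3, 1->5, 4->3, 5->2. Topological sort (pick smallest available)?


Kahn's algorithm, process smallest node first
Order: [0, 1, 4, 3, 5, 2]


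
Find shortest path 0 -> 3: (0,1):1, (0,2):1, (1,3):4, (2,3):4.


Dijkstra from 0:
Distances: {0: 0, 1: 1, 2: 1, 3: 5}
Shortest distance to 3 = 5, path = [0, 1, 3]


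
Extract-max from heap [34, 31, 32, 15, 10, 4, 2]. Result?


Max = 34
Replace root with last, heapify down
Resulting heap: [32, 31, 4, 15, 10, 2]


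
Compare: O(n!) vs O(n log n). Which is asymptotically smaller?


linearithmic grows slower than factorial
O(n log n) is asymptotically smaller; O(n!) grows faster


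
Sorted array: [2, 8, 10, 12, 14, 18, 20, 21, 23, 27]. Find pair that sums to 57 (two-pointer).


Two pointers: lo=0, hi=9
No pair sums to 57


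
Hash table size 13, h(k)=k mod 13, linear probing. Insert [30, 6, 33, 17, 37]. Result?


Insertions: 30->slot 4; 6->slot 6; 33->slot 7; 17->slot 5; 37->slot 11
Table: [None, None, None, None, 30, 17, 6, 33, None, None, None, 37, None]


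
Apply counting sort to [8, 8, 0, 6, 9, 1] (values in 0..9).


Count array: [1, 1, 0, 0, 0, 0, 1, 0, 2, 1]
Reconstruct: [0, 1, 6, 8, 8, 9]


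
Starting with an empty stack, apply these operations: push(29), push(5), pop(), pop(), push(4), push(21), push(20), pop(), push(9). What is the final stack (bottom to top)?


push(29) -> [29]
push(5) -> [29, 5]
pop() returns 5 -> [29]
pop() returns 29 -> []
push(4) -> [4]
push(21) -> [4, 21]
push(20) -> [4, 21, 20]
pop() returns 20 -> [4, 21]
push(9) -> [4, 21, 9]
Final stack (bottom to top): [4, 21, 9]


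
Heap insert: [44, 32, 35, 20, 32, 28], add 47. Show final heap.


Append 47: [44, 32, 35, 20, 32, 28, 47]
Bubble up: swap idx 6(47) with idx 2(35); swap idx 2(47) with idx 0(44)
Result: [47, 32, 44, 20, 32, 28, 35]


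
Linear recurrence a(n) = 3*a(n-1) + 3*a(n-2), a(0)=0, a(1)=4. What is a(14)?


Build bottom-up:
...a(12)=7698240, a(13)=29186244, a(14)=3*29186244+3*7698240=110653452


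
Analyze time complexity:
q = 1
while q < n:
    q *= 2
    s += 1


Per nesting level: O(log n) = O(log n)
Complexity: O(log n)


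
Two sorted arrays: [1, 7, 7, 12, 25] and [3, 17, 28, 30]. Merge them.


Compare heads, take smaller each step.
Merged: [1, 3, 7, 7, 12, 17, 25, 28, 30]


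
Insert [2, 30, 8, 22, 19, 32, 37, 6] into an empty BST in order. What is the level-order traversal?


Root = 2; build tree by BST insertion.
Level-Order traversal: [2, 30, 8, 32, 6, 22, 37, 19]


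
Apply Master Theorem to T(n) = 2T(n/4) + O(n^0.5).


a=2, b=4, c=0.5. log_4(2)=0.5 = c=0.5. Case 2: O(n^c log n) = O(sqrt(n) log n)
Complexity: O(sqrt(n) log n)


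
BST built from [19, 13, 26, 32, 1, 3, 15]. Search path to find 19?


BST root = 19
Search for 19: compare at each node
Path: [19]


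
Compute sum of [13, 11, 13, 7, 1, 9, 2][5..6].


Prefix sums: [0, 13, 24, 37, 44, 45, 54, 56]
Sum[5..6] = prefix[7] - prefix[5] = 56 - 45 = 11


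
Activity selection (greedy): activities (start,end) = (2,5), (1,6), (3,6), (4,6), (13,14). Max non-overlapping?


Greedy: pick earliest-ending, then skip overlaps.
Selected (2 activities): [(2, 5), (13, 14)]


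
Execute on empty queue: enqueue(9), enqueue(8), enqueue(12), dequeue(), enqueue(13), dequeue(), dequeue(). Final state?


enqueue(9) -> [9]
enqueue(8) -> [9, 8]
enqueue(12) -> [9, 8, 12]
dequeue() returns 9 -> [8, 12]
enqueue(13) -> [8, 12, 13]
dequeue() returns 8 -> [12, 13]
dequeue() returns 12 -> [13]
Final queue (front to back): [13]


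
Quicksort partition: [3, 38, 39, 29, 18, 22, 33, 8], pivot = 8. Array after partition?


Elements <= 8 go left of pivot.
Result: [3, 8, 39, 29, 18, 22, 33, 38], pivot at index 1


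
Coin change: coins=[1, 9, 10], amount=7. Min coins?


dp[0]=0; dp[i]=1+min(dp[i-c] for c in coins)
...dp[2]=2, dp[3]=3, dp[4]=4, dp[5]=5, dp[6]=6, dp[7]=7
Minimum coins for 7 = 7


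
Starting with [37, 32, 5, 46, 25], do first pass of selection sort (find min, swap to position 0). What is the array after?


After one pass: [5, 32, 37, 46, 25]


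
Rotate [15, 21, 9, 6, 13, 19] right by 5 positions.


Right rotate by 5: [21, 9, 6, 13, 19, 15]
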